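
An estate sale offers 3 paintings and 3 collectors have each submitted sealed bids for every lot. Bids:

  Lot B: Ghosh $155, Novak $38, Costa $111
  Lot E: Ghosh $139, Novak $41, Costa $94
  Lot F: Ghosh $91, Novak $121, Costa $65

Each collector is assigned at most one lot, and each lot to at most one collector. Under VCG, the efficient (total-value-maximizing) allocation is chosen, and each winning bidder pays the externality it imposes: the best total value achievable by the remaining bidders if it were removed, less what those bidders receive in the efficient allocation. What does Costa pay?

Efficient allocation: Ghosh→Lot E ($139), Novak→Lot F ($121), Costa→Lot B ($111); total welfare W = $371.
Costa receives Lot B at value $111, so the others get W − 111 = $260.
Without Costa: best allocation of the remaining 2 bidders over all 3 lots is Ghosh→Lot B ($155), Novak→Lot F ($121), total $276.
VCG payment = (others' best without Costa) − (others' welfare with Costa) = 276 − 260 = $16.

Costa pays $16.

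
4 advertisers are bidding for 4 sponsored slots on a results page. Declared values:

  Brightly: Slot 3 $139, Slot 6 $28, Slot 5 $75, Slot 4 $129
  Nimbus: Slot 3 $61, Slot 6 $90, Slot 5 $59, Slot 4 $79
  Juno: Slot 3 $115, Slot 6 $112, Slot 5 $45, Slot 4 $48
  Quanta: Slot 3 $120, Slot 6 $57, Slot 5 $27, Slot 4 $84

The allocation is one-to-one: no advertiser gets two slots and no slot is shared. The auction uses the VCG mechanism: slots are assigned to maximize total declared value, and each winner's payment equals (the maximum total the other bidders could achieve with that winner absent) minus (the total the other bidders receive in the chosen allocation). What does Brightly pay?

Brightly pays $20.

Efficient allocation: Brightly→Slot 4 ($129), Nimbus→Slot 5 ($59), Juno→Slot 6 ($112), Quanta→Slot 3 ($120); total welfare W = $420.
Brightly receives Slot 4 at value $129, so the others get W − 129 = $291.
Without Brightly: best allocation of the remaining 3 bidders over all 4 slots is Nimbus→Slot 4 ($79), Juno→Slot 6 ($112), Quanta→Slot 3 ($120), total $311.
VCG payment = (others' best without Brightly) − (others' welfare with Brightly) = 311 − 291 = $20.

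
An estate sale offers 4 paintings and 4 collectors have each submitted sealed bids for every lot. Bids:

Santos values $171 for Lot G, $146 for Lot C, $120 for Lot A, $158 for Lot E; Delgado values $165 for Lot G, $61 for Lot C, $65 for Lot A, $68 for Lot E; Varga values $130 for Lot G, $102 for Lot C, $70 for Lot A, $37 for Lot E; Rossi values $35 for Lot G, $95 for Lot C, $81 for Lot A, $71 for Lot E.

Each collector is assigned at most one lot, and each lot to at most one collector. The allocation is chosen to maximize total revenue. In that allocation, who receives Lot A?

Rossi receives Lot A.

Optimal: Santos→Lot E ($158), Delgado→Lot G ($165), Varga→Lot C ($102), Rossi→Lot A ($81) — total 158+165+102+81 = $506.
Row-greedy (each collector in turn takes its best remaining lot) gives $422, worse by 84.
Checked against all permutations: $506 is optimal.
Rossi's own top lot is Lot C ($95), but forcing Rossi→Lot C and reassigning the rest optimally gives only $488 — worse by 18.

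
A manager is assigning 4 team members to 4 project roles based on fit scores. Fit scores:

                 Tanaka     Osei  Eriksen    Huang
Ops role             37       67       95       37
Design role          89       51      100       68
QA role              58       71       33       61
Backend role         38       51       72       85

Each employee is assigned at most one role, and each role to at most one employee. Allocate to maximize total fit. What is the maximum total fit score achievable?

Optimal: Tanaka→Design role (89 pts), Osei→QA role (71 pts), Eriksen→Ops role (95 pts), Huang→Backend role (85 pts) — total 89+71+95+85 = 340 pts.
Max-entry greedy (repeatedly take the single best remaining cell) gives 293 pts, worse by 47.
Next-best assignment: Tanaka→QA role, Osei→Ops role, Eriksen→Design role, Huang→Backend role = 310 pts.
No other one-to-one assignment exceeds 340 pts.

Max total: 340 pts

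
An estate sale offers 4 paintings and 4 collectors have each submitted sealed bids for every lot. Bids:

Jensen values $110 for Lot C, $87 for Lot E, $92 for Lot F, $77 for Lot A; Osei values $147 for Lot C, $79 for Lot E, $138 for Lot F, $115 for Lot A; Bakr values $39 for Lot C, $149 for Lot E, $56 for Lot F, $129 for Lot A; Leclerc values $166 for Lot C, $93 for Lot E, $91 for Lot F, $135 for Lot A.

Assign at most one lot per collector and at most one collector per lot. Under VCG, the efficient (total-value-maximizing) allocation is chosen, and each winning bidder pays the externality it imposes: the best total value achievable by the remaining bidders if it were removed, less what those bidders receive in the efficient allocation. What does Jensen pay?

Jensen pays $31.

Efficient allocation: Jensen→Lot C ($110), Osei→Lot F ($138), Bakr→Lot E ($149), Leclerc→Lot A ($135); total welfare W = $532.
Jensen receives Lot C at value $110, so the others get W − 110 = $422.
Without Jensen: best allocation of the remaining 3 bidders over all 4 lots is Osei→Lot F ($138), Bakr→Lot E ($149), Leclerc→Lot C ($166), total $453.
VCG payment = (others' best without Jensen) − (others' welfare with Jensen) = 453 − 422 = $31.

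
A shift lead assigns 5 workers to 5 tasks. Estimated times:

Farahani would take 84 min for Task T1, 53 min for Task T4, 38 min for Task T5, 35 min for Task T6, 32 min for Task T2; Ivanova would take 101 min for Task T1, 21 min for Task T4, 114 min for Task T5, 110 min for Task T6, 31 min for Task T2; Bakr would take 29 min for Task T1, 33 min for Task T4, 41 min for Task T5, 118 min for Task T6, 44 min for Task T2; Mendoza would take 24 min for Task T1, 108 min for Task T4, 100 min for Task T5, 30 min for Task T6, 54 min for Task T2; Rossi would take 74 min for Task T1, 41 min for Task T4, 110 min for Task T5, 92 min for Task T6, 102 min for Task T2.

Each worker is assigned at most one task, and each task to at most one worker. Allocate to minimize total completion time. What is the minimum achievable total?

Min total: 169 min

This is the linear assignment problem.
Optimal: Farahani→Task T5 (38 min), Ivanova→Task T2 (31 min), Bakr→Task T1 (29 min), Mendoza→Task T6 (30 min), Rossi→Task T4 (41 min) — total 38+31+29+30+41 = 169 min.
Min-entry greedy (repeatedly take the single cheapest remaining cell) gives 210 min, worse by 41.
No other one-to-one assignment undercuts 169 min.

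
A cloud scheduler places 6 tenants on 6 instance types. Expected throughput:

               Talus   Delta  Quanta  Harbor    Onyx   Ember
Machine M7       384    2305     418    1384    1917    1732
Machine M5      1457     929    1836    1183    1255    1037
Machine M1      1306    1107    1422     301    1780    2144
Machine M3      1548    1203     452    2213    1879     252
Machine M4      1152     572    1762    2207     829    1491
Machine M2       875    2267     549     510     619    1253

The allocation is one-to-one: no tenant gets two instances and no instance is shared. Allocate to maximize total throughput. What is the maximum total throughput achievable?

Max total: 11919 ops/s

Treat this as an assignment problem: match each tenant to one instance.
Optimal: Talus→Machine M3 (1548 ops/s), Delta→Machine M2 (2267 ops/s), Quanta→Machine M5 (1836 ops/s), Harbor→Machine M4 (2207 ops/s), Onyx→Machine M7 (1917 ops/s), Ember→Machine M1 (2144 ops/s) — total 1548+2267+1836+2207+1917+2144 = 11919 ops/s.
Column-greedy (each instance in turn goes to its best remaining tenant) gives 10269 ops/s, worse by 1650.
Swapping Onyx↔Talus (Onyx→Machine M3 1879 ops/s, Talus→Machine M7 384 ops/s) loses 1202.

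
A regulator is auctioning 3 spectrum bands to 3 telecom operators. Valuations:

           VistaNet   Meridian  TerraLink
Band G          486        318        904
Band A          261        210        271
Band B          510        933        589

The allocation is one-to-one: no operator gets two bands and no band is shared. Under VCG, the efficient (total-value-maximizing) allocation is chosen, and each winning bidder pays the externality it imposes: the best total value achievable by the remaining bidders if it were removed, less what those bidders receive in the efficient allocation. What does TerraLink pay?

Efficient allocation: VistaNet→Band A ($261M), Meridian→Band B ($933M), TerraLink→Band G ($904M); total welfare W = $2098M.
TerraLink receives Band G at value $904M, so the others get W − 904 = $1194M.
Without TerraLink: best allocation of the remaining 2 bidders over all 3 bands is VistaNet→Band G ($486M), Meridian→Band B ($933M), total $1419M.
VCG payment = (others' best without TerraLink) − (others' welfare with TerraLink) = 1419 − 1194 = $225M.

TerraLink pays $225M.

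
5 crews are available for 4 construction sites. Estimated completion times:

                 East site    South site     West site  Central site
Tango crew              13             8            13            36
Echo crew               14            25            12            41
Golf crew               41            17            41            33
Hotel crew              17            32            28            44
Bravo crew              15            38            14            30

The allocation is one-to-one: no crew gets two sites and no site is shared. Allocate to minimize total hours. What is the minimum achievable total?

Min total: 67 hours

Optimal: Hotel crew→East site (17 hours), Tango crew→South site (8 hours), Echo crew→West site (12 hours), Bravo crew→Central site (30 hours) — total 17+8+12+30 = 67 hours.
Row-greedy (each crew in turn takes its cheapest remaining site) gives 70 hours, worse by 3.
Checked against all permutations: 67 hours is optimal.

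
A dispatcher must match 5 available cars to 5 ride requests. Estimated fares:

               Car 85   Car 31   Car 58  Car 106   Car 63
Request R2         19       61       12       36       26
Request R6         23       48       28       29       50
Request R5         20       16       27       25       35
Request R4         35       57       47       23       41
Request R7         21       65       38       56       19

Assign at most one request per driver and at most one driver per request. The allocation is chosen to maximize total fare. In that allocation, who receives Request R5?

Car 85 receives Request R5.

Treat this as an assignment problem: match each driver to one request.
Optimal: Car 85→Request R5 ($20), Car 31→Request R2 ($61), Car 58→Request R4 ($47), Car 106→Request R7 ($56), Car 63→Request R6 ($50) — total 20+61+47+56+50 = $234.
Column-greedy (each request in turn goes to its best remaining driver) gives $229, worse by 5.
Swapping Car 85↔Car 63 (Car 85→Request R6 $23, Car 63→Request R5 $35) loses 12.
Car 85's own top request is Request R4 ($35), but forcing Car 85→Request R4 and reassigning the rest optimally gives only $229 — worse by 5.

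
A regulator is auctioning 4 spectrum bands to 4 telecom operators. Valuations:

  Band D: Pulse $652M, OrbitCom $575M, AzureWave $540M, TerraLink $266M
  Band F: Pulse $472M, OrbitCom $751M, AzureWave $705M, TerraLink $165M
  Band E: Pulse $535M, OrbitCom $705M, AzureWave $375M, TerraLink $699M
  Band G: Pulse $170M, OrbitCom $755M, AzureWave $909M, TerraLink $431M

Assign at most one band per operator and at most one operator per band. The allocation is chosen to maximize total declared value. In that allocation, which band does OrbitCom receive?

OrbitCom receives Band F.

Optimal: Pulse→Band D ($652M), OrbitCom→Band F ($751M), AzureWave→Band G ($909M), TerraLink→Band E ($699M) — total 652+751+909+699 = $3011M.
Row-greedy (each operator in turn takes its best remaining band) gives $2811M, worse by 200.
Every other assignment is strictly worse.
OrbitCom's own top band is Band G ($755M), but forcing OrbitCom→Band G and reassigning the rest optimally gives only $2811M — worse by 200.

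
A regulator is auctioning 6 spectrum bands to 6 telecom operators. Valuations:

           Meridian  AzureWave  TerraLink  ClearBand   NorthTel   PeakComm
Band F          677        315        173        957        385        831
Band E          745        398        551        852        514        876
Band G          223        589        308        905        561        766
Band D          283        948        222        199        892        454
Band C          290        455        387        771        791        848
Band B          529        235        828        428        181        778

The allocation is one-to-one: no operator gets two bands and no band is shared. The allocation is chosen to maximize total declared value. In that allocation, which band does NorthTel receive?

NorthTel receives Band C.

Optimal: Meridian→Band E ($745M), AzureWave→Band D ($948M), TerraLink→Band B ($828M), ClearBand→Band G ($905M), NorthTel→Band C ($791M), PeakComm→Band F ($831M) — total 745+948+828+905+791+831 = $5048M.
Max-entry greedy (repeatedly take the single best remaining cell) gives $4623M, worse by 425.
No other one-to-one assignment exceeds $5048M.
NorthTel's own top band is Band D ($892M), but forcing NorthTel→Band D and reassigning the rest optimally gives only $4859M — worse by 189.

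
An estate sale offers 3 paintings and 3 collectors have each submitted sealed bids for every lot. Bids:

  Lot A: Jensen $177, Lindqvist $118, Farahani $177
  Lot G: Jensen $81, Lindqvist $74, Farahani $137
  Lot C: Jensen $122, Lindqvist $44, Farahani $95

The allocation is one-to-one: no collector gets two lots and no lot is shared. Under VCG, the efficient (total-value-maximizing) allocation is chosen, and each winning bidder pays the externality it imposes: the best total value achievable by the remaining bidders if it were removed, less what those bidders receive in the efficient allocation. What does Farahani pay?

Efficient allocation: Jensen→Lot C ($122), Lindqvist→Lot A ($118), Farahani→Lot G ($137); total welfare W = $377.
Farahani receives Lot G at value $137, so the others get W − 137 = $240.
Without Farahani: best allocation of the remaining 2 bidders over all 3 lots is Jensen→Lot A ($177), Lindqvist→Lot G ($74), total $251.
VCG payment = (others' best without Farahani) − (others' welfare with Farahani) = 251 − 240 = $11.

Farahani pays $11.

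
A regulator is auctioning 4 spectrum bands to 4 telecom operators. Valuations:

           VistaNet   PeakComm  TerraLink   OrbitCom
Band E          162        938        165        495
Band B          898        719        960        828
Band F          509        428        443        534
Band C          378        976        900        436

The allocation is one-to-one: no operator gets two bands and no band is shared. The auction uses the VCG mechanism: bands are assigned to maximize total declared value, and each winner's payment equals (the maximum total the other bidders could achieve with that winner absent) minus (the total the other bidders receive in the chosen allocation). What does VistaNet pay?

Efficient allocation: VistaNet→Band B ($898M), PeakComm→Band E ($938M), TerraLink→Band C ($900M), OrbitCom→Band F ($534M); total welfare W = $3270M.
VistaNet receives Band B at value $898M, so the others get W − 898 = $2372M.
Without VistaNet: best allocation of the remaining 3 bidders over all 4 bands is PeakComm→Band E ($938M), TerraLink→Band C ($900M), OrbitCom→Band B ($828M), total $2666M.
VCG payment = (others' best without VistaNet) − (others' welfare with VistaNet) = 2666 − 2372 = $294M.

VistaNet pays $294M.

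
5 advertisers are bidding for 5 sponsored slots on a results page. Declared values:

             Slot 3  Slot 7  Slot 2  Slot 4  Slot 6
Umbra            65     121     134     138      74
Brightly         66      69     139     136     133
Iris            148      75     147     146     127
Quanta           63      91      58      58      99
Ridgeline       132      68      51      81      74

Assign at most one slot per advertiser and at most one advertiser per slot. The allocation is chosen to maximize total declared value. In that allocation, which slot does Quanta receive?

Optimal: Umbra→Slot 4 ($138), Brightly→Slot 6 ($133), Iris→Slot 2 ($147), Quanta→Slot 7 ($91), Ridgeline→Slot 3 ($132) — total 138+133+147+91+132 = $641.
Max-entry greedy (repeatedly take the single best remaining cell) gives $592, worse by 49.
Quanta's own top slot is Slot 6 ($99), but forcing Quanta→Slot 6 and reassigning the rest optimally gives only $637 — worse by 4.

Quanta receives Slot 7.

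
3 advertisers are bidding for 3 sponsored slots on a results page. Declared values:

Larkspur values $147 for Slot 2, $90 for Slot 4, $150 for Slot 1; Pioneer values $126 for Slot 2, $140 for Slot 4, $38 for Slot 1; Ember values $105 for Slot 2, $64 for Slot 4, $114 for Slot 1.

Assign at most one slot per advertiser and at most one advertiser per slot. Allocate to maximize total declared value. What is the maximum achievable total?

Maximum total: $401

Optimal: Larkspur→Slot 2 ($147), Pioneer→Slot 4 ($140), Ember→Slot 1 ($114) — total 147+140+114 = $401.
Row-greedy (each advertiser in turn takes its best remaining slot) gives $395, worse by 6.
Next-best assignment: Larkspur→Slot 1, Pioneer→Slot 4, Ember→Slot 2 = $395.
Checked against all permutations: $401 is optimal.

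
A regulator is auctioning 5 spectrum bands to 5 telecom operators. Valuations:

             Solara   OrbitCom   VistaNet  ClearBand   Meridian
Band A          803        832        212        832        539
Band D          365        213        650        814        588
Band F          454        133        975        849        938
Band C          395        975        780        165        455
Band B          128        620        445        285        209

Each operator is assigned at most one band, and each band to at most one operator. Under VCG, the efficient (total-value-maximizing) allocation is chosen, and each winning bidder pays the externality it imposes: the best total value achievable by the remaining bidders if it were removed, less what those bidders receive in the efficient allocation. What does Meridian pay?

Meridian pays $530M.

Efficient allocation: Solara→Band A ($803M), OrbitCom→Band C ($975M), VistaNet→Band B ($445M), ClearBand→Band D ($814M), Meridian→Band F ($938M); total welfare W = $3975M.
Meridian receives Band F at value $938M, so the others get W − 938 = $3037M.
Without Meridian: best allocation of the remaining 4 bidders over all 5 bands is Solara→Band A ($803M), OrbitCom→Band C ($975M), VistaNet→Band F ($975M), ClearBand→Band D ($814M), total $3567M.
VCG payment = (others' best without Meridian) − (others' welfare with Meridian) = 3567 − 3037 = $530M.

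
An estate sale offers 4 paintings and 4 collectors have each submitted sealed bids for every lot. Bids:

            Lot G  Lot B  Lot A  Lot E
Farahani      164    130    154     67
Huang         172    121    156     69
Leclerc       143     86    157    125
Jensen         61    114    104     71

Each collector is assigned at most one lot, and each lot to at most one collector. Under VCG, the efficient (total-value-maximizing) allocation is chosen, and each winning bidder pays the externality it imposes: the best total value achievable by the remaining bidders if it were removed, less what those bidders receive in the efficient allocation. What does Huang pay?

Huang pays $42.

Efficient allocation: Farahani→Lot A ($154), Huang→Lot G ($172), Leclerc→Lot E ($125), Jensen→Lot B ($114); total welfare W = $565.
Huang receives Lot G at value $172, so the others get W − 172 = $393.
Without Huang: best allocation of the remaining 3 bidders over all 4 lots is Farahani→Lot G ($164), Leclerc→Lot A ($157), Jensen→Lot B ($114), total $435.
VCG payment = (others' best without Huang) − (others' welfare with Huang) = 435 − 393 = $42.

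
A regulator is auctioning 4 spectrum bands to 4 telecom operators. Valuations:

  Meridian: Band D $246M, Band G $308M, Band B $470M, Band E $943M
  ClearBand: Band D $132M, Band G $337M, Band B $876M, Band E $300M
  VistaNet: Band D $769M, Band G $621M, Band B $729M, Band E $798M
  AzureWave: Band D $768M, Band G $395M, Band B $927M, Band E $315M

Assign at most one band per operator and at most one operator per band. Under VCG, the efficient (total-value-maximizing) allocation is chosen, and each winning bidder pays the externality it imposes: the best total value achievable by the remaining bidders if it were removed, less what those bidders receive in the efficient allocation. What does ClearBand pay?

ClearBand pays $307M.

Efficient allocation: Meridian→Band E ($943M), ClearBand→Band B ($876M), VistaNet→Band G ($621M), AzureWave→Band D ($768M); total welfare W = $3208M.
ClearBand receives Band B at value $876M, so the others get W − 876 = $2332M.
Without ClearBand: best allocation of the remaining 3 bidders over all 4 bands is Meridian→Band E ($943M), VistaNet→Band D ($769M), AzureWave→Band B ($927M), total $2639M.
VCG payment = (others' best without ClearBand) − (others' welfare with ClearBand) = 2639 − 2332 = $307M.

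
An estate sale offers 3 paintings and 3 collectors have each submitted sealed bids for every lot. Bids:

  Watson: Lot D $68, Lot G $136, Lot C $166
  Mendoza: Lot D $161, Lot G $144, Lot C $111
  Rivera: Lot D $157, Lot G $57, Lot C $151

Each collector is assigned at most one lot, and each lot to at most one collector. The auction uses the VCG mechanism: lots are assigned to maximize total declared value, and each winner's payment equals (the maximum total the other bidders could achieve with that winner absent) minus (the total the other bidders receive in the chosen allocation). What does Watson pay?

Efficient allocation: Watson→Lot C ($166), Mendoza→Lot G ($144), Rivera→Lot D ($157); total welfare W = $467.
Watson receives Lot C at value $166, so the others get W − 166 = $301.
Without Watson: best allocation of the remaining 2 bidders over all 3 lots is Mendoza→Lot D ($161), Rivera→Lot C ($151), total $312.
VCG payment = (others' best without Watson) − (others' welfare with Watson) = 312 − 301 = $11.

Watson pays $11.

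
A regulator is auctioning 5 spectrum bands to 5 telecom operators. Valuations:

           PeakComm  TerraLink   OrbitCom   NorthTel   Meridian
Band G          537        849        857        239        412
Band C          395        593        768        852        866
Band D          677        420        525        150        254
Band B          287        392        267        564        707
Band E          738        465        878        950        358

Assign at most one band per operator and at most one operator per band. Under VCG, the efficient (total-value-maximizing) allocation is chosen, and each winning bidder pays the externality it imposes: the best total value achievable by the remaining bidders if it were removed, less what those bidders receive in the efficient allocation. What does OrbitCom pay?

Efficient allocation: PeakComm→Band D ($677M), TerraLink→Band G ($849M), OrbitCom→Band E ($878M), NorthTel→Band C ($852M), Meridian→Band B ($707M); total welfare W = $3963M.
OrbitCom receives Band E at value $878M, so the others get W − 878 = $3085M.
Without OrbitCom: best allocation of the remaining 4 bidders over all 5 bands is PeakComm→Band D ($677M), TerraLink→Band G ($849M), NorthTel→Band E ($950M), Meridian→Band C ($866M), total $3342M.
VCG payment = (others' best without OrbitCom) − (others' welfare with OrbitCom) = 3342 − 3085 = $257M.

OrbitCom pays $257M.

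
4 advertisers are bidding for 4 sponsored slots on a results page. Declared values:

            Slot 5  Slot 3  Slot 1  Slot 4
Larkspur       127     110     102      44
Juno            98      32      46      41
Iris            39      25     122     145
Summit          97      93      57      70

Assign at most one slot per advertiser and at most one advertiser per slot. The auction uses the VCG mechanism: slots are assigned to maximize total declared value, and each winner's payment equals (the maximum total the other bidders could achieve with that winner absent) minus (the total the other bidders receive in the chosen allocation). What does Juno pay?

Juno pays $25.

Efficient allocation: Larkspur→Slot 1 ($102), Juno→Slot 5 ($98), Iris→Slot 4 ($145), Summit→Slot 3 ($93); total welfare W = $438.
Juno receives Slot 5 at value $98, so the others get W − 98 = $340.
Without Juno: best allocation of the remaining 3 bidders over all 4 slots is Larkspur→Slot 5 ($127), Iris→Slot 4 ($145), Summit→Slot 3 ($93), total $365.
VCG payment = (others' best without Juno) − (others' welfare with Juno) = 365 − 340 = $25.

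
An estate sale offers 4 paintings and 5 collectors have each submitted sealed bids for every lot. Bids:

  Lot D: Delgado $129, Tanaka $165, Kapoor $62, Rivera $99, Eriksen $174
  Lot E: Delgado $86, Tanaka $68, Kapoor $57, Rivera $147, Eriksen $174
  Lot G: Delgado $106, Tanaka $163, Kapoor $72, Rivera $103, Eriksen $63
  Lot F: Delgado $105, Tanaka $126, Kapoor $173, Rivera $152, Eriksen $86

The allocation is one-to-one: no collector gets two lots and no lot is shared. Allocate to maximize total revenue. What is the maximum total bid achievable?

Optimal: Eriksen→Lot D ($174), Rivera→Lot E ($147), Tanaka→Lot G ($163), Kapoor→Lot F ($173) — total 174+147+163+173 = $657.
Row-greedy (each collector in turn takes its best remaining lot) gives $612, worse by 45.
Every other assignment is strictly worse.

Max total: $657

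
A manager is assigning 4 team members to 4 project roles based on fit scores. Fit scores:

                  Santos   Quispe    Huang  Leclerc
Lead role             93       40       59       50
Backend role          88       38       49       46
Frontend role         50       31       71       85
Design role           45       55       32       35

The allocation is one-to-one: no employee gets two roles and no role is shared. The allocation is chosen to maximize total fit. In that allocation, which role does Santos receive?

This is the linear assignment problem.
Optimal: Santos→Backend role (88 pts), Quispe→Design role (55 pts), Huang→Lead role (59 pts), Leclerc→Frontend role (85 pts) — total 88+55+59+85 = 287 pts.
Max-entry greedy (repeatedly take the single best remaining cell) gives 282 pts, worse by 5.
Next-best assignment: Santos→Lead role, Quispe→Design role, Huang→Backend role, Leclerc→Frontend role = 282 pts.
Santos's own top role is Lead role (93 pts), but forcing Santos→Lead role and reassigning the rest optimally gives only 282 pts — worse by 5.

Santos receives Backend role.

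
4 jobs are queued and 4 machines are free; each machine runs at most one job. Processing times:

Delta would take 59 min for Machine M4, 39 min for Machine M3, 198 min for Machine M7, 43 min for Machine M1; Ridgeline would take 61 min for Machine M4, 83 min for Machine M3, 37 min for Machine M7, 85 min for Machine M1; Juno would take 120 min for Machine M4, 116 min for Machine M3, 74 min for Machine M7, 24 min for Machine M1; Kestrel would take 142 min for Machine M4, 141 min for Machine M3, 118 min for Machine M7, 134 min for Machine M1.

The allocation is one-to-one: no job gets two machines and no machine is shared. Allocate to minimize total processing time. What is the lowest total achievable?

Minimum total: 242 min

Optimal: Delta→Machine M3 (39 min), Ridgeline→Machine M4 (61 min), Juno→Machine M1 (24 min), Kestrel→Machine M7 (118 min) — total 39+61+24+118 = 242 min.
Checked against all permutations: 242 min is optimal.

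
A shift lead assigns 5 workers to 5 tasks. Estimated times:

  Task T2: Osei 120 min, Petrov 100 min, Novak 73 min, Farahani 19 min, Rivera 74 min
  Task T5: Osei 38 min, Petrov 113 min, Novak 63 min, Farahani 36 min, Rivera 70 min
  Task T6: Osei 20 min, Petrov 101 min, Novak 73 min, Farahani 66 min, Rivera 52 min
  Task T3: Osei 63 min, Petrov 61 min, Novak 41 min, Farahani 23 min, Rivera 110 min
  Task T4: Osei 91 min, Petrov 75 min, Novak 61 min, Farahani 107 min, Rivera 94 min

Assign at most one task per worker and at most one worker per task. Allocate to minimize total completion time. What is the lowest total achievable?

Optimal: Osei→Task T5 (38 min), Petrov→Task T4 (75 min), Novak→Task T3 (41 min), Farahani→Task T2 (19 min), Rivera→Task T6 (52 min) — total 38+75+41+19+52 = 225 min.
Swapping Rivera↔Petrov (Rivera→Task T4 94 min, Petrov→Task T6 101 min) adds 68.
Checked against all permutations: 225 min is optimal.

Min total: 225 min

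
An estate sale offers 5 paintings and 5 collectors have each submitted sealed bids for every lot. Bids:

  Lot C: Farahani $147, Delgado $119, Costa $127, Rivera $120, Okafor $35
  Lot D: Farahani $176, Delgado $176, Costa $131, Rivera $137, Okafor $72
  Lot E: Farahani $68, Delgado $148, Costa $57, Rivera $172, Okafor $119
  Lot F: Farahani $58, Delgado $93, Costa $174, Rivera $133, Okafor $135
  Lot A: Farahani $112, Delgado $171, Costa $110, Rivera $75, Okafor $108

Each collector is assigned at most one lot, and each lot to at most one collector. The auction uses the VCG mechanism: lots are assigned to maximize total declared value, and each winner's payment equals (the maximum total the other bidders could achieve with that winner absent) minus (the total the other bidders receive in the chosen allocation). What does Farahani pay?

Efficient allocation: Farahani→Lot D ($176), Delgado→Lot A ($171), Costa→Lot C ($127), Rivera→Lot E ($172), Okafor→Lot F ($135); total welfare W = $781.
Farahani receives Lot D at value $176, so the others get W − 176 = $605.
Without Farahani: best allocation of the remaining 4 bidders over all 5 lots is Delgado→Lot D ($176), Costa→Lot F ($174), Rivera→Lot E ($172), Okafor→Lot A ($108), total $630.
VCG payment = (others' best without Farahani) − (others' welfare with Farahani) = 630 − 605 = $25.

Farahani pays $25.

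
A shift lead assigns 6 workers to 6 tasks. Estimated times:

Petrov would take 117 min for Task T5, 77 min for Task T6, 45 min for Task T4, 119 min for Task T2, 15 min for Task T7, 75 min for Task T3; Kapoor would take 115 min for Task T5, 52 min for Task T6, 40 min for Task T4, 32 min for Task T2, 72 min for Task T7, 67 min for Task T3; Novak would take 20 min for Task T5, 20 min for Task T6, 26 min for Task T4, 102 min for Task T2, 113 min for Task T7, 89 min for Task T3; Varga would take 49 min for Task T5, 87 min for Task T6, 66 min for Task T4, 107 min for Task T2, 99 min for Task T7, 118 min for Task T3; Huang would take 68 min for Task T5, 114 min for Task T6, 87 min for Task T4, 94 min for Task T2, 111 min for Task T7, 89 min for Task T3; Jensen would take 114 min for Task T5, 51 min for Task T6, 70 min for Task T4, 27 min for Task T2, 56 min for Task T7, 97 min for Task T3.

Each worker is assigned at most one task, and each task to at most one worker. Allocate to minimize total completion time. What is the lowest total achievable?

Minimum total: 240 min

Optimal: Petrov→Task T7 (15 min), Kapoor→Task T4 (40 min), Novak→Task T6 (20 min), Varga→Task T5 (49 min), Huang→Task T3 (89 min), Jensen→Task T2 (27 min) — total 15+40+20+49+89+27 = 240 min.
Row-greedy (each worker in turn takes its cheapest remaining task) gives 273 min, worse by 33.
Next-best assignment: Petrov→Task T7, Kapoor→Task T6, Novak→Task T4, Varga→Task T5, Huang→Task T3, Jensen→Task T2 = 258 min.
Swapping Huang↔Petrov (Huang→Task T7 111 min, Petrov→Task T3 75 min) adds 82.
Checked against all permutations: 240 min is optimal.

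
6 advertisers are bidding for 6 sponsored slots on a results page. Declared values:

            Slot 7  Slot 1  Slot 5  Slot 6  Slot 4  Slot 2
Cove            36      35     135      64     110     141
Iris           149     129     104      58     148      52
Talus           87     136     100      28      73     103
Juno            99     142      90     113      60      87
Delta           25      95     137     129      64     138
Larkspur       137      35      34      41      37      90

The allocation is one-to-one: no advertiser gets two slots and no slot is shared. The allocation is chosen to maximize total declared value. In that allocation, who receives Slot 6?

This is the linear assignment problem.
Optimal: Cove→Slot 2 ($141), Iris→Slot 4 ($148), Talus→Slot 1 ($136), Juno→Slot 6 ($113), Delta→Slot 5 ($137), Larkspur→Slot 7 ($137) — total 141+148+136+113+137+137 = $812.
Next-best assignment: Cove→Slot 5, Iris→Slot 4, Talus→Slot 1, Juno→Slot 6, Delta→Slot 2, Larkspur→Slot 7 = $807.
No other one-to-one assignment exceeds $812.
Juno's own top slot is Slot 1 ($142), but forcing Juno→Slot 1 and reassigning the rest optimally gives only $797 — worse by 15.

Juno receives Slot 6.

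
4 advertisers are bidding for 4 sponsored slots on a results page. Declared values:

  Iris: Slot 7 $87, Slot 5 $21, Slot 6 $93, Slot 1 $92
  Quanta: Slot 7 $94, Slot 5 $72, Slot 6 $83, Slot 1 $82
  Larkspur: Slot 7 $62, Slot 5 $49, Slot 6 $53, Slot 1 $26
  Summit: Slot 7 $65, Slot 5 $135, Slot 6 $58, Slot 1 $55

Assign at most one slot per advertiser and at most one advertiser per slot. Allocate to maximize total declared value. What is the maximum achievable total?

Max total: $374

This is the linear assignment problem.
Optimal: Iris→Slot 1 ($92), Quanta→Slot 7 ($94), Larkspur→Slot 6 ($53), Summit→Slot 5 ($135) — total 92+94+53+135 = $374.
Next-best assignment: Iris→Slot 6, Quanta→Slot 1, Larkspur→Slot 7, Summit→Slot 5 = $372.
Every other assignment is strictly worse.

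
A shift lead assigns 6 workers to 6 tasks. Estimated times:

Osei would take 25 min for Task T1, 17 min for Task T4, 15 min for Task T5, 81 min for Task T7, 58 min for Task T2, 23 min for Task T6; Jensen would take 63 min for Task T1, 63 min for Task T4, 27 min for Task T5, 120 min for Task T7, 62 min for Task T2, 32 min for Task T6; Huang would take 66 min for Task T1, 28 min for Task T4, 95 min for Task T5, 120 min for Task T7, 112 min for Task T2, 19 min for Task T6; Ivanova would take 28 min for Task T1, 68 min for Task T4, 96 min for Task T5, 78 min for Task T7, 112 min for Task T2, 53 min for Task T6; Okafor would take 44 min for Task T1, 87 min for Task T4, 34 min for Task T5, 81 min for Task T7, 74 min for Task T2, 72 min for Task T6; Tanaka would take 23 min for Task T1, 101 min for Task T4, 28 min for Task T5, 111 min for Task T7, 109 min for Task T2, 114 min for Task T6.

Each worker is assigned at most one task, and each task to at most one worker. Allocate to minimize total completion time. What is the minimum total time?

Minimum total: 233 min

Optimal: Osei→Task T4 (17 min), Jensen→Task T2 (62 min), Huang→Task T6 (19 min), Ivanova→Task T7 (78 min), Okafor→Task T5 (34 min), Tanaka→Task T1 (23 min) — total 17+62+19+78+34+23 = 233 min.
Row-greedy (each worker in turn takes its cheapest remaining task) gives 288 min, worse by 55.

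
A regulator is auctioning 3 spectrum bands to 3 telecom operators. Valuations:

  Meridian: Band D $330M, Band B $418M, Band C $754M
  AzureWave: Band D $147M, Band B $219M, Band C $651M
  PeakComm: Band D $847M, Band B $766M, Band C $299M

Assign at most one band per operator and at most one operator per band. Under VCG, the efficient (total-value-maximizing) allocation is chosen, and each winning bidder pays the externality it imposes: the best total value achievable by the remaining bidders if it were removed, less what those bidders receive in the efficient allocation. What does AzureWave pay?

AzureWave pays $336M.

Efficient allocation: Meridian→Band B ($418M), AzureWave→Band C ($651M), PeakComm→Band D ($847M); total welfare W = $1916M.
AzureWave receives Band C at value $651M, so the others get W − 651 = $1265M.
Without AzureWave: best allocation of the remaining 2 bidders over all 3 bands is Meridian→Band C ($754M), PeakComm→Band D ($847M), total $1601M.
VCG payment = (others' best without AzureWave) − (others' welfare with AzureWave) = 1601 − 1265 = $336M.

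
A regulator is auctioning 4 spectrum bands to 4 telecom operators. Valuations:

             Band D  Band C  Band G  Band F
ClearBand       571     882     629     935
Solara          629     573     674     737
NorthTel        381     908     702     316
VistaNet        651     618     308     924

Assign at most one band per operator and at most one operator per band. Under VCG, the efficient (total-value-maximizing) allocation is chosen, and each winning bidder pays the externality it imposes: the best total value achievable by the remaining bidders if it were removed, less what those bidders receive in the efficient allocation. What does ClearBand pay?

Efficient allocation: ClearBand→Band F ($935M), Solara→Band G ($674M), NorthTel→Band C ($908M), VistaNet→Band D ($651M); total welfare W = $3168M.
ClearBand receives Band F at value $935M, so the others get W − 935 = $2233M.
Without ClearBand: best allocation of the remaining 3 bidders over all 4 bands is Solara→Band G ($674M), NorthTel→Band C ($908M), VistaNet→Band F ($924M), total $2506M.
VCG payment = (others' best without ClearBand) − (others' welfare with ClearBand) = 2506 − 2233 = $273M.

ClearBand pays $273M.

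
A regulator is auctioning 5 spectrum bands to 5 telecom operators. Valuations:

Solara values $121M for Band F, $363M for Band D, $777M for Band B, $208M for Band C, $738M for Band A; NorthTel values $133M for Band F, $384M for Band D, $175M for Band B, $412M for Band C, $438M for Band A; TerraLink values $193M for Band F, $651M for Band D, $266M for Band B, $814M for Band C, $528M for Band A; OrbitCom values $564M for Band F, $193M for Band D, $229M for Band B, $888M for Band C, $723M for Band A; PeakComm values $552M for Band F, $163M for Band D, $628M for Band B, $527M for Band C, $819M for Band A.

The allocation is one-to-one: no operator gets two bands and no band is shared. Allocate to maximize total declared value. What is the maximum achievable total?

Maximum total: $3358M

Optimal: Solara→Band B ($777M), NorthTel→Band D ($384M), TerraLink→Band C ($814M), OrbitCom→Band F ($564M), PeakComm→Band A ($819M) — total 777+384+814+564+819 = $3358M.
Next-best assignment: Solara→Band B, NorthTel→Band A, TerraLink→Band D, OrbitCom→Band C, PeakComm→Band F = $3306M.
Swapping Solara↔NorthTel (Solara→Band D $363M, NorthTel→Band B $175M) loses 623.
Checked against all permutations: $3358M is optimal.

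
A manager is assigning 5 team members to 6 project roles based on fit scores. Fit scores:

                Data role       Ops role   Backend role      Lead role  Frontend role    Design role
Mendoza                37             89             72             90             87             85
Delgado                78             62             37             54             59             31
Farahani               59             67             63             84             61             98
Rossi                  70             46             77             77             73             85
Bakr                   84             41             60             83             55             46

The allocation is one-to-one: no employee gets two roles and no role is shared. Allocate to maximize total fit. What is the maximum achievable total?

Max total: 425 pts

Treat this as an assignment problem: match each employee to one role.
Optimal: Mendoza→Ops role (89 pts), Delgado→Data role (78 pts), Farahani→Design role (98 pts), Rossi→Backend role (77 pts), Bakr→Lead role (83 pts) — total 89+78+98+77+83 = 425 pts.
Max-entry greedy (repeatedly take the single best remaining cell) gives 411 pts, worse by 14.
Next-best assignment: Mendoza→Frontend role, Delgado→Data role, Farahani→Design role, Rossi→Backend role, Bakr→Lead role = 423 pts.
Swapping Mendoza↔Farahani (Mendoza→Design role 85 pts, Farahani→Ops role 67 pts) loses 35.
No other one-to-one assignment exceeds 425 pts.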